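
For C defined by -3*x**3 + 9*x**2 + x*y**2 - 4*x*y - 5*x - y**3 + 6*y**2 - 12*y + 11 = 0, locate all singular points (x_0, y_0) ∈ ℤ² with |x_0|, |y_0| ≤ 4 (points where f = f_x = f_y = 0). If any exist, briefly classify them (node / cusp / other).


Singular points: {(1, 2)}; classification: cusp.

Compute partial derivatives:
  f_x = -9*x**2 + 18*x + y**2 - 4*y - 5.
  f_y = 2*x*y - 4*x - 3*y**2 + 12*y - 12.
Scan x_0 ∈ {−4, ..., 4}. For each x_0, f_y(x_0, y) is a polynomial in y; find its integer roots y ∈ {−4, ..., 4}, then test f_x and f at those candidates.
  x = -4: f_y(-4, y) = -3*y**2 + 4*y + 4; vanishes at y ∈ {2}. (-4, 2): f_x = -225 ≠ 0.
  x = -3: f_y(-3, y) = -3*y**2 + 6*y; vanishes at y ∈ {0, 2}. (-3, 0): f_x = -140 ≠ 0; (-3, 2): f_x = -144 ≠ 0.
  x = -2: f_y(-2, y) = -3*y**2 + 8*y - 4; vanishes at y ∈ {2}. (-2, 2): f_x = -81 ≠ 0.
  x = -1: f_y(-1, y) = -3*y**2 + 10*y - 8; vanishes at y ∈ {2}. (-1, 2): f_x = -36 ≠ 0.
  x = 0: f_y(0, y) = -3*y**2 + 12*y - 12; vanishes at y ∈ {2}. (0, 2): f_x = -9 ≠ 0.
  x = 1: f_y(1, y) = -3*y**2 + 14*y - 16; vanishes at y ∈ {2}. (1, 2): f_x = 0, f = 0 — SINGULAR.
  x = 2: f_y(2, y) = -3*y**2 + 16*y - 20; vanishes at y ∈ {2}. (2, 2): f_x = -9 ≠ 0.
  x = 3: f_y(3, y) = -3*y**2 + 18*y - 24; vanishes at y ∈ {2, 4}. (3, 2): f_x = -36 ≠ 0; (3, 4): f_x = -32 ≠ 0.
  x = 4: f_y(4, y) = -3*y**2 + 20*y - 28; vanishes at y ∈ {2}. (4, 2): f_x = -81 ≠ 0.
Only singular point on the grid: (1, 2).
Classify: substitute x = 1 + u, y = 2 + v and expand: f = -3*u**3 + u*v**2 - v**3 + v**2.
No constant or linear terms (consistent with a singular point). Quadratic part: v**2. Cubic part: -3*u**3 + u*v**2 - v**3.
The quadratic part v**2 is a perfect square, so there is a single (double) tangent line v = 0, i.e. y = 2. Restricting the cubic part to that line (v = 0) leaves -3*u**3 ≠ 0, so f is not divisible by v and the branch is v² ≈ 3*u**3 to lowest order — this is a cusp.
Classification: cusp.


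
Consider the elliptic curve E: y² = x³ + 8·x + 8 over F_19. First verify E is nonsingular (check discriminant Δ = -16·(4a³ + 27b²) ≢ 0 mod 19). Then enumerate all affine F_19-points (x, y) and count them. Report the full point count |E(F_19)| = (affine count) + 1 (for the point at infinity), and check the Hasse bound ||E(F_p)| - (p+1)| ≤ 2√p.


Affine points = {(1, 6), (1, 13), (4, 3), (4, 16), (6, 5), (6, 14), (9, 7), (9, 12), (10, 9), (10, 10), (15, 8), (15, 11)}; affine count = 12; |E(F_19)| = 13.

Discriminant check: Δ ∝ 4a³ + 27b² = 4·8³ + 27·8² = 4·512 + 27·64 ≡ 14 (mod 19). Nonzero ⇒ E is nonsingular.
For each x ∈ F_19, compute rhs = x³ + 8·x + 8 mod 19, then count y ∈ F_19 with y² ≡ rhs.
  x = 0: rhs = 8, matching y values: none (0 points).
  x = 1: rhs = 17, matching y values: 6, 13 (2 points).
  x = 2: rhs = 13, matching y values: none (0 points).
  x = 3: rhs = 2, matching y values: none (0 points).
  x = 4: rhs = 9, matching y values: 3, 16 (2 points).
  x = 5: rhs = 2, matching y values: none (0 points).
  x = 6: rhs = 6, matching y values: 5, 14 (2 points).
  x = 7: rhs = 8, matching y values: none (0 points).
  x = 8: rhs = 14, matching y values: none (0 points).
  x = 9: rhs = 11, matching y values: 7, 12 (2 points).
  x = 10: rhs = 5, matching y values: 9, 10 (2 points).
  x = 11: rhs = 2, matching y values: none (0 points).
  x = 12: rhs = 8, matching y values: none (0 points).
  x = 13: rhs = 10, matching y values: none (0 points).
  x = 14: rhs = 14, matching y values: none (0 points).
  x = 15: rhs = 7, matching y values: 8, 11 (2 points).
  x = 16: rhs = 14, matching y values: none (0 points).
  x = 17: rhs = 3, matching y values: none (0 points).
  x = 18: rhs = 18, matching y values: none (0 points).
Total affine count: 12.
Full point count |E(F_19)| = 12 + 1 = 13.
Hasse bound: |13 − (19+1)| = |-7| = 7 ≤ 2√19 ≈ 8.7178 ✓.


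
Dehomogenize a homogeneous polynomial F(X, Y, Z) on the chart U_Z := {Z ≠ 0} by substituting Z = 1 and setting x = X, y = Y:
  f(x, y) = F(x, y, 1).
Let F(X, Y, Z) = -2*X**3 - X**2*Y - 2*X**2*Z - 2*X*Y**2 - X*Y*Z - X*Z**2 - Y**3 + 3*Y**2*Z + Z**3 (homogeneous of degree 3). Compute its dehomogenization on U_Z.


f(x, y) = -2*x**3 - x**2*y - 2*x**2 - 2*x*y**2 - x*y - x - y**3 + 3*y**2 + 1

On U_Z we set Z = 1. Each monomial c·X^i·Y^j·Z^k in F becomes c·x^i·y^j·1^k = c·x^i·y^j.
Substituting Z = 1: F(X, Y, 1) = -2*x**3 - x**2*y - 2*x**2 - 2*x*y**2 - x*y - x - y**3 + 3*y**2 + 1.
Note: deg(f) ≤ deg(F) = 3; strict inequality happens when F is divisible by Z (lost terms).


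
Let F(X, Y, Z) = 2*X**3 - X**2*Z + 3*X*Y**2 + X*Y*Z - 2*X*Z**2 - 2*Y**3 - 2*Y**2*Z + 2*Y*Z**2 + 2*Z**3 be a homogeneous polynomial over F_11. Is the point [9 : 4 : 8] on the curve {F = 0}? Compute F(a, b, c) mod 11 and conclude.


F(9,4,8) ≡ 1 (mod 11); P is NOT on the curve.

Evaluate F(9, 4, 8) term-by-term (mod 11).
  2*X**3 ↦ 2·729·1·1 = 1458
  -X**2*Z ↦ -1·81·1·8 = -648
  3*X*Y**2 ↦ 3·9·16·1 = 432
  X*Y*Z ↦ 1·9·4·8 = 288
  -2*X*Z**2 ↦ -2·9·1·64 = -1152
  -2*Y**3 ↦ -2·1·64·1 = -128
  -2*Y**2*Z ↦ -2·1·16·8 = -256
  2*Y*Z**2 ↦ 2·1·4·64 = 512
  2*Z**3 ↦ 2·1·1·512 = 1024
Sum: F(9, 4, 8) = (1458) + (-648) + (432) + (288) + (-1152) + (-128) + (-256) + (512) + (1024) = 1530.
Reducing mod 11: 1530 ≡ 1 (mod 11).
Since F(a, b, c) ≡ 1 ≠ 0 (mod 11), P does NOT lie on the curve.


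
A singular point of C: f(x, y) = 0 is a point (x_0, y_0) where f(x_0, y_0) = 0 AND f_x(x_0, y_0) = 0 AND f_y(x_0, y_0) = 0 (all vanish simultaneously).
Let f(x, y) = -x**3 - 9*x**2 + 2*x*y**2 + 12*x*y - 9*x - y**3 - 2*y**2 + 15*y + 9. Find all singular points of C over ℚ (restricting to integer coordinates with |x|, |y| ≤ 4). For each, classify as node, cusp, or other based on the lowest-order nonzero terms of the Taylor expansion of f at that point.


Singular points: {(-3, -3)}; classification: cusp.

Compute partial derivatives:
  f_x = -3*x**2 - 18*x + 2*y**2 + 12*y - 9.
  f_y = 4*x*y + 12*x - 3*y**2 - 4*y + 15.
Scan x_0 ∈ {−4, ..., 4}. For each x_0, f_y(x_0, y) is a polynomial in y; find its integer roots y ∈ {−4, ..., 4}, then test f_x and f at those candidates.
  x = -4: f_y(-4, y) = -3*y**2 - 20*y - 33; vanishes at y ∈ {-3}. (-4, -3): f_x = -3 ≠ 0.
  x = -3: f_y(-3, y) = -3*y**2 - 16*y - 21; vanishes at y ∈ {-3}. (-3, -3): f_x = 0, f = 0 — SINGULAR.
  x = -2: f_y(-2, y) = -3*y**2 - 12*y - 9; vanishes at y ∈ {-3, -1}. (-2, -3): f_x = -3 ≠ 0; (-2, -1): f_x = 5 ≠ 0.
  x = -1: f_y(-1, y) = -3*y**2 - 8*y + 3; vanishes at y ∈ {-3}. (-1, -3): f_x = -12 ≠ 0.
  x = 0: f_y(0, y) = -3*y**2 - 4*y + 15; vanishes at y ∈ {-3}. (0, -3): f_x = -27 ≠ 0.
  x = 1: f_y(1, y) = 27 - 3*y**2; vanishes at y ∈ {-3, 3}. (1, -3): f_x = -48 ≠ 0; (1, 3): f_x = 24 ≠ 0.
  x = 2: f_y(2, y) = -3*y**2 + 4*y + 39; vanishes at y ∈ {-3}. (2, -3): f_x = -75 ≠ 0.
  x = 3: f_y(3, y) = -3*y**2 + 8*y + 51; vanishes at y ∈ {-3}. (3, -3): f_x = -108 ≠ 0.
  x = 4: f_y(4, y) = -3*y**2 + 12*y + 63; vanishes at y ∈ {-3}. (4, -3): f_x = -147 ≠ 0.
Only singular point on the grid: (-3, -3).
Classify: substitute x = -3 + u, y = -3 + v and expand: f = -u**3 + 2*u*v**2 - v**3 + v**2.
No constant or linear terms (consistent with a singular point). Quadratic part: v**2. Cubic part: -u**3 + 2*u*v**2 - v**3.
The quadratic part v**2 is a perfect square, so there is a single (double) tangent line v = 0, i.e. y = -3. Restricting the cubic part to that line (v = 0) leaves -u**3 ≠ 0, so f is not divisible by v and the branch is v² ≈ u**3 to lowest order — this is a cusp.
Classification: cusp.


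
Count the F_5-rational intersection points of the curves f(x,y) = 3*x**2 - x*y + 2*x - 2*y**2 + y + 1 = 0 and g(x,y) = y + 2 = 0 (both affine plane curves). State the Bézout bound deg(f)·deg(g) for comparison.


Common zeros: {(3, 3), (4, 3)}; count = 2; Bézout bound = 2.

deg(f) = 2, deg(g) = 1, so Bézout bound = 2.
Scan x ∈ F_5. For each x, list the y ∈ F_5 with f(x, y) ≡ 0 and those with g(x, y) ≡ 0 (mod 5); the common zeros in that column are the intersection.
  x = 0: f ≡ 0 at y ∈ {1, 2}; g ≡ 0 at y ∈ {3}; common: ∅.
  x = 1: f ≡ 0 at y ∈ ∅; g ≡ 0 at y ∈ {3}; common: ∅.
  x = 2: f ≡ 0 at y ∈ ∅; g ≡ 0 at y ∈ {3}; common: ∅.
  x = 3: f ≡ 0 at y ∈ {1, 3}; g ≡ 0 at y ∈ {3}; common: {3}.
  x = 4: f ≡ 0 at y ∈ {3}; g ≡ 0 at y ∈ {3}; common: {3}.
Collecting: common zeros = {(3, 3), (4, 3)}, so the count is 2.
Comparison with the Bézout bound: 2 ≤ 2 = deg(f)·deg(g), as expected for curves with no common component (the bound is attained).


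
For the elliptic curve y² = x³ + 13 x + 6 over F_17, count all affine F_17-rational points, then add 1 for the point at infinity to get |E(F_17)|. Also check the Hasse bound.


Affine points = {(3, 2), (3, 15), (5, 3), (5, 14), (7, 7), (7, 10), (9, 6), (9, 11), (11, 1), (11, 16), (13, 3), (13, 14), (14, 5), (14, 12), (16, 3), (16, 14)}; affine count = 16; |E(F_17)| = 17.

Discriminant check: Δ ∝ 4a³ + 27b² = 4·13³ + 27·6² = 4·2197 + 27·36 ≡ 2 (mod 17). Nonzero ⇒ E is nonsingular.
For each x ∈ F_17, compute rhs = x³ + 13·x + 6 mod 17, then count y ∈ F_17 with y² ≡ rhs.
  x = 0: rhs = 6, matching y values: none (0 points).
  x = 1: rhs = 3, matching y values: none (0 points).
  x = 2: rhs = 6, matching y values: none (0 points).
  x = 3: rhs = 4, matching y values: 2, 15 (2 points).
  x = 4: rhs = 3, matching y values: none (0 points).
  x = 5: rhs = 9, matching y values: 3, 14 (2 points).
  x = 6: rhs = 11, matching y values: none (0 points).
  x = 7: rhs = 15, matching y values: 7, 10 (2 points).
  x = 8: rhs = 10, matching y values: none (0 points).
  x = 9: rhs = 2, matching y values: 6, 11 (2 points).
  x = 10: rhs = 14, matching y values: none (0 points).
  x = 11: rhs = 1, matching y values: 1, 16 (2 points).
  x = 12: rhs = 3, matching y values: none (0 points).
  x = 13: rhs = 9, matching y values: 3, 14 (2 points).
  x = 14: rhs = 8, matching y values: 5, 12 (2 points).
  x = 15: rhs = 6, matching y values: none (0 points).
  x = 16: rhs = 9, matching y values: 3, 14 (2 points).
Total affine count: 16.
Full point count |E(F_17)| = 16 + 1 = 17.
Hasse bound: |17 − (17+1)| = |-1| = 1 ≤ 2√17 ≈ 8.2462 ✓.


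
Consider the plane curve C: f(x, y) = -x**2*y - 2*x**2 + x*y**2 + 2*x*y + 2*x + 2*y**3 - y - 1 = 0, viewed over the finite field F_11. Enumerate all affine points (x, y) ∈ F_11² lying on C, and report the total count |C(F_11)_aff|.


Affine F_11-points: {(0, 1), (1, 4), (2, 9), (3, 7), (4, 2), (5, 10), (7, 4), (7, 10), (9, 1)}; count = 9.

For each of the 121 pairs (x, y) ∈ F_11², evaluate f(x, y) mod 11. Record the zeros.
  x = 0: [0↦10, 1↦0, 2↦2, 3↦6, 4↦2, 5↦2, 6↦7, 7↦7, 8↦3, 9↦7, 10↦9]  zeros at y ∈ {1}
  x = 1: [0↦10, 1↦2, 2↦8, 3↦7, 4↦0, 5↦10, 6↦5, 7↦8, 8↦9, 9↦9, 10↦9]  zeros at y ∈ {4}
  x = 2: [0↦6, 1↦9, 2↦6, 3↦9, 4↦8, 5↦4, 6↦9, 7↦2, 8↦6, 9↦0, 10↦7]  zeros at y ∈ {9}
  x = 3: [0↦9, 1↦10, 2↦7, 3↦1, 4↦4, 5↦6, 6↦8, 7↦0, 8↦5, 9↦2, 10↦3]  zeros at y ∈ {7}
  x = 4: [0↦8, 1↦5, 2↦0, 3↦5, 4↦10, 5↦5, 6↦2, 7↦2, 8↦6, 9↦4, 10↦8]  zeros at y ∈ {2}
  x = 5: [0↦3, 1↦5, 2↦7, 3↦10, 4↦4, 5↦1, 6↦2, 7↦8, 8↦9, 9↦6, 10↦0]  zeros at y ∈ {10}
  x = 6: [0↦5, 1↦10, 2↦6, 3↦5, 4↦8, 5↦5, 6↦8, 7↦7, 8↦3, 9↦8, 10↦1]  zeros at y ∈ ∅
  x = 7: [0↦3, 1↦9, 2↦8, 3↦1, 4↦0, 5↦6, 6↦9, 7↦10, 8↦10, 9↦10, 10↦0]  zeros at y ∈ {4, 10}
  x = 8: [0↦8, 1↦2, 2↦2, 3↦9, 4↦2, 5↦4, 6↦5, 7↦6, 8↦8, 9↦1, 10↦8]  zeros at y ∈ ∅
  x = 9: [0↦9, 1↦0, 2↦10, 3↦7, 4↦3, 5↦10, 6↦7, 7↦6, 8↦8, 9↦3, 10↦3]  zeros at y ∈ {1}
  x = 10: [0↦6, 1↦3, 2↦10, 3↦6, 4↦3, 5↦2, 6↦4, 7↦10, 8↦10, 9↦5, 10↦7]  zeros at y ∈ ∅
Collecting zeros: affine points = {(0, 1), (1, 4), (2, 9), (3, 7), (4, 2), (5, 10), (7, 4), (7, 10), (9, 1)}.
Total count |C(F_11)_aff| = 9.


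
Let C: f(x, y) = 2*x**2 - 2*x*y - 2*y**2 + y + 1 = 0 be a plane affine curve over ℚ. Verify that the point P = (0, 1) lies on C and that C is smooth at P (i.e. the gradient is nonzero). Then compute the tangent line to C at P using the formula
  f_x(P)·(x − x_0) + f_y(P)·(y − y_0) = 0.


Tangent line at P: -2*x - 3*y + 3 = 0.

Step 1: f(0, 1) = 0, so P lies on C.
Step 2: partial derivatives
  f_x(x, y) = 4*x - 2*y, f_y(x, y) = -2*x - 4*y + 1.
  f_x(P) = -2, f_y(P) = -3 (gradient nonzero, so P is smooth).
Step 3: tangent line at P: -2·(x − 0) + -3·(y − 1) = 0.
Expanding: -2*x - 3*y + 3 = 0.


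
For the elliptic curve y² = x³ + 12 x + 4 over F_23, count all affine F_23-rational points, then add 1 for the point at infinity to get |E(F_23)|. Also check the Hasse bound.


Affine points = {(0, 2), (0, 21), (2, 6), (2, 17), (4, 1), (4, 22), (6, 4), (6, 19), (9, 6), (9, 17), (11, 8), (11, 15), (12, 6), (12, 17), (14, 8), (14, 15), (18, 7), (18, 16), (21, 8), (21, 15)}; affine count = 20; |E(F_23)| = 21.

Discriminant check: Δ ∝ 4a³ + 27b² = 4·12³ + 27·4² = 4·1728 + 27·16 ≡ 7 (mod 23). Nonzero ⇒ E is nonsingular.
For each x ∈ F_23, compute rhs = x³ + 12·x + 4 mod 23, then count y ∈ F_23 with y² ≡ rhs.
  x = 0: rhs = 4, matching y values: 2, 21 (2 points).
  x = 1: rhs = 17, matching y values: none (0 points).
  x = 2: rhs = 13, matching y values: 6, 17 (2 points).
  x = 3: rhs = 21, matching y values: none (0 points).
  x = 4: rhs = 1, matching y values: 1, 22 (2 points).
  x = 5: rhs = 5, matching y values: none (0 points).
  x = 6: rhs = 16, matching y values: 4, 19 (2 points).
  x = 7: rhs = 17, matching y values: none (0 points).
  x = 8: rhs = 14, matching y values: none (0 points).
  x = 9: rhs = 13, matching y values: 6, 17 (2 points).
  x = 10: rhs = 20, matching y values: none (0 points).
  x = 11: rhs = 18, matching y values: 8, 15 (2 points).
  x = 12: rhs = 13, matching y values: 6, 17 (2 points).
  x = 13: rhs = 11, matching y values: none (0 points).
  x = 14: rhs = 18, matching y values: 8, 15 (2 points).
  x = 15: rhs = 17, matching y values: none (0 points).
  x = 16: rhs = 14, matching y values: none (0 points).
  x = 17: rhs = 15, matching y values: none (0 points).
  x = 18: rhs = 3, matching y values: 7, 16 (2 points).
  x = 19: rhs = 7, matching y values: none (0 points).
  x = 20: rhs = 10, matching y values: none (0 points).
  x = 21: rhs = 18, matching y values: 8, 15 (2 points).
  x = 22: rhs = 14, matching y values: none (0 points).
Total affine count: 20.
Full point count |E(F_23)| = 20 + 1 = 21.
Hasse bound: |21 − (23+1)| = |-3| = 3 ≤ 2√23 ≈ 9.5917 ✓.


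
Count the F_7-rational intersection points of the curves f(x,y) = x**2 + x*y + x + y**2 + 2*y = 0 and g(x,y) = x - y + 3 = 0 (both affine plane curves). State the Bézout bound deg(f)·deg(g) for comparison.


Common zeros: ∅; count = 0; Bézout bound = 2.

deg(f) = 2, deg(g) = 1, so Bézout bound = 2.
Scan x ∈ F_7. For each x, list the y ∈ F_7 with f(x, y) ≡ 0 and those with g(x, y) ≡ 0 (mod 7); the common zeros in that column are the intersection.
  x = 0: f ≡ 0 at y ∈ {0, 5}; g ≡ 0 at y ∈ {3}; common: ∅.
  x = 1: f ≡ 0 at y ∈ {5, 6}; g ≡ 0 at y ∈ {4}; common: ∅.
  x = 2: f ≡ 0 at y ∈ ∅; g ≡ 0 at y ∈ {5}; common: ∅.
  x = 3: f ≡ 0 at y ∈ ∅; g ≡ 0 at y ∈ {6}; common: ∅.
  x = 4: f ≡ 0 at y ∈ ∅; g ≡ 0 at y ∈ {0}; common: ∅.
  x = 5: f ≡ 0 at y ∈ ∅; g ≡ 0 at y ∈ {1}; common: ∅.
  x = 6: f ≡ 0 at y ∈ {0, 6}; g ≡ 0 at y ∈ {2}; common: ∅.
Collecting: common zeros = ∅, so the count is 0.
Comparison with the Bézout bound: 0 ≤ 2 = deg(f)·deg(g), as expected for curves with no common component (the affine F_7-count falls short of the bound because intersections may lie at infinity, over extension fields, or carry multiplicity).


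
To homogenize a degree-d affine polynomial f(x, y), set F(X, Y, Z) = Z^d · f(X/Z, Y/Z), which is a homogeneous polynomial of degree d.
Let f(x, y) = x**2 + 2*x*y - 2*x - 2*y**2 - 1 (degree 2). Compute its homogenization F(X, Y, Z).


F(X, Y, Z) = X**2 + 2*X*Y - 2*X*Z - 2*Y**2 - Z**2

deg(f) = 2.
Substitute x = X/Z, y = Y/Z into f, then multiply by Z^2.
  monomial 1·x^2·y^0 ↦ 1·X^2·Y^0·Z^0.
  monomial 2·x^1·y^1 ↦ 2·X^1·Y^1·Z^0.
  monomial -2·x^1·y^0 ↦ -2·X^1·Y^0·Z^1.
  monomial -2·x^0·y^2 ↦ -2·X^0·Y^2·Z^0.
  monomial -1·x^0·y^0 ↦ -1·X^0·Y^0·Z^2.
Collecting: F(X, Y, Z) = X**2 + 2*X*Y - 2*X*Z - 2*Y**2 - Z**2.


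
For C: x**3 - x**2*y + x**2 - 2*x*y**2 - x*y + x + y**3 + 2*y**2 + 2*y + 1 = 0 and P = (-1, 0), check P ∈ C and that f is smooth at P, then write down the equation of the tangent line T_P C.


Tangent line at P: 2*x + 2*y + 2 = 0.

Step 1: f(-1, 0) = 0, so P lies on C.
Step 2: partial derivatives
  f_x(x, y) = 3*x**2 - 2*x*y + 2*x - 2*y**2 - y + 1, f_y(x, y) = -x**2 - 4*x*y - x + 3*y**2 + 4*y + 2.
  f_x(P) = 2, f_y(P) = 2 (gradient nonzero, so P is smooth).
Step 3: tangent line at P: 2·(x − -1) + 2·(y − 0) = 0.
Expanding: 2*x + 2*y + 2 = 0.


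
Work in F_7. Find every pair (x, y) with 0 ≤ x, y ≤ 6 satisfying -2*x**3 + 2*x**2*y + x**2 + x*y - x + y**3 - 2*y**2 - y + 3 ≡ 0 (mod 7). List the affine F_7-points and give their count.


Affine F_7-points: {(2, 2), (5, 2), (5, 3), (5, 4), (6, 0), (6, 2)}; count = 6.

For each of the 49 pairs (x, y) ∈ F_7², evaluate f(x, y) mod 7. Record the zeros.
  x = 0: [0↦3, 1↦1, 2↦1, 3↦2, 4↦3, 5↦3, 6↦1]  zeros at y ∈ ∅
  x = 1: [0↦1, 1↦2, 2↦5, 3↦2, 4↦6, 5↦2, 6↦3]  zeros at y ∈ ∅
  x = 2: [0↦3, 1↦4, 2↦0, 3↦4, 4↦1, 5↦4, 6↦5]  zeros at y ∈ {2}
  x = 3: [0↦4, 1↦2, 2↦2, 3↦3, 4↦4, 5↦4, 6↦2]  zeros at y ∈ ∅
  x = 4: [0↦6, 1↦5, 2↦6, 3↦1, 4↦3, 5↦4, 6↦3]  zeros at y ∈ ∅
  x = 5: [0↦4, 1↦1, 2↦0, 3↦0, 4↦0, 5↦6, 6↦3]  zeros at y ∈ {2, 3, 4}
  x = 6: [0↦0, 1↦6, 2↦0, 3↦2, 4↦4, 5↦5, 6↦4]  zeros at y ∈ {0, 2}
Collecting zeros: affine points = {(2, 2), (5, 2), (5, 3), (5, 4), (6, 0), (6, 2)}.
Total count |C(F_7)_aff| = 6.


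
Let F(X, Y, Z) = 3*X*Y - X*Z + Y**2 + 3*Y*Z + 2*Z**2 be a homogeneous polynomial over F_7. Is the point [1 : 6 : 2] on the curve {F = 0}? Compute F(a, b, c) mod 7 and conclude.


F(1,6,2) ≡ 5 (mod 7); P is NOT on the curve.

Evaluate F(1, 6, 2) term-by-term (mod 7).
  3*X*Y ↦ 3·1·6·1 = 18
  -X*Z ↦ -1·1·1·2 = -2
  Y**2 ↦ 1·1·36·1 = 36
  3*Y*Z ↦ 3·1·6·2 = 36
  2*Z**2 ↦ 2·1·1·4 = 8
Sum: F(1, 6, 2) = (18) + (-2) + (36) + (36) + (8) = 96.
Reducing mod 7: 96 ≡ 5 (mod 7).
Since F(a, b, c) ≡ 5 ≠ 0 (mod 7), P does NOT lie on the curve.


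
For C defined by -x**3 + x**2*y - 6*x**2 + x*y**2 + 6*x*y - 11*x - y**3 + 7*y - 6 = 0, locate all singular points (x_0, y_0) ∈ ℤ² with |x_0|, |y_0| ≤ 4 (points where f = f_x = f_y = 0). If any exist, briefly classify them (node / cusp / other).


Singular points: {(-2, -1)}; classification: node.

Compute partial derivatives:
  f_x = -3*x**2 + 2*x*y - 12*x + y**2 + 6*y - 11.
  f_y = x**2 + 2*x*y + 6*x - 3*y**2 + 7.
Scan x_0 ∈ {−4, ..., 4}. For each x_0, f_y(x_0, y) is a polynomial in y; find its integer roots y ∈ {−4, ..., 4}, then test f_x and f at those candidates.
  x = -4: f_y(-4, y) = -3*y**2 - 8*y - 1; no integer root y with |y| ≤ 4.
  x = -3: f_y(-3, y) = -3*y**2 - 6*y - 2; no integer root y with |y| ≤ 4.
  x = -2: f_y(-2, y) = -3*y**2 - 4*y - 1; vanishes at y ∈ {-1}. (-2, -1): f_x = 0, f = 0 — SINGULAR.
  x = -1: f_y(-1, y) = -3*y**2 - 2*y + 2; no integer root y with |y| ≤ 4.
  x = 0: f_y(0, y) = 7 - 3*y**2; no integer root y with |y| ≤ 4.
  x = 1: f_y(1, y) = -3*y**2 + 2*y + 14; no integer root y with |y| ≤ 4.
  x = 2: f_y(2, y) = -3*y**2 + 4*y + 23; no integer root y with |y| ≤ 4.
  x = 3: f_y(3, y) = -3*y**2 + 6*y + 34; no integer root y with |y| ≤ 4.
  x = 4: f_y(4, y) = -3*y**2 + 8*y + 47; no integer root y with |y| ≤ 4.
Only singular point on the grid: (-2, -1).
Classify: substitute x = -2 + u, y = -1 + v and expand: f = -u**3 + u**2*v - u**2 + u*v**2 - v**3 + v**2.
No constant or linear terms (consistent with a singular point). Quadratic part: -u**2 + v**2. Cubic part: -u**3 + u**2*v + u*v**2 - v**3.
The quadratic part v**2 - u**2 = (v − u)(v + u) splits into two distinct linear factors, so there are two distinct tangent lines y − -1 = ±(x − -2) — this is a node (ordinary double point).
Classification: node.


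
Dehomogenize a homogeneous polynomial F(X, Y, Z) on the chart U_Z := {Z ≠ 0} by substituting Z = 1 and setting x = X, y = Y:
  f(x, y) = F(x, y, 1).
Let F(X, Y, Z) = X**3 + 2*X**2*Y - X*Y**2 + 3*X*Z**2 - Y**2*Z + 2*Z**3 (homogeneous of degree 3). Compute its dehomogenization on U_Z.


f(x, y) = x**3 + 2*x**2*y - x*y**2 + 3*x - y**2 + 2

On U_Z we set Z = 1. Each monomial c·X^i·Y^j·Z^k in F becomes c·x^i·y^j·1^k = c·x^i·y^j.
Substituting Z = 1: F(X, Y, 1) = x**3 + 2*x**2*y - x*y**2 + 3*x - y**2 + 2.
Note: deg(f) ≤ deg(F) = 3; strict inequality happens when F is divisible by Z (lost terms).


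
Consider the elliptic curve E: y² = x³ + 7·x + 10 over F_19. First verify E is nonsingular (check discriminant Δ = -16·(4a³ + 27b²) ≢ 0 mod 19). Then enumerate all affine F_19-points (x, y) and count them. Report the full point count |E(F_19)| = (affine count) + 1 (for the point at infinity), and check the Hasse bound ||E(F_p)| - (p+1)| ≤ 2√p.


Affine points = {(3, 1), (3, 18), (4, 8), (4, 11), (9, 2), (9, 17), (10, 4), (10, 15), (12, 6), (12, 13), (16, 0), (17, 8), (17, 11)}; affine count = 13; |E(F_19)| = 14.

Discriminant check: Δ ∝ 4a³ + 27b² = 4·7³ + 27·10² = 4·343 + 27·100 ≡ 6 (mod 19). Nonzero ⇒ E is nonsingular.
For each x ∈ F_19, compute rhs = x³ + 7·x + 10 mod 19, then count y ∈ F_19 with y² ≡ rhs.
  x = 0: rhs = 10, matching y values: none (0 points).
  x = 1: rhs = 18, matching y values: none (0 points).
  x = 2: rhs = 13, matching y values: none (0 points).
  x = 3: rhs = 1, matching y values: 1, 18 (2 points).
  x = 4: rhs = 7, matching y values: 8, 11 (2 points).
  x = 5: rhs = 18, matching y values: none (0 points).
  x = 6: rhs = 2, matching y values: none (0 points).
  x = 7: rhs = 3, matching y values: none (0 points).
  x = 8: rhs = 8, matching y values: none (0 points).
  x = 9: rhs = 4, matching y values: 2, 17 (2 points).
  x = 10: rhs = 16, matching y values: 4, 15 (2 points).
  x = 11: rhs = 12, matching y values: none (0 points).
  x = 12: rhs = 17, matching y values: 6, 13 (2 points).
  x = 13: rhs = 18, matching y values: none (0 points).
  x = 14: rhs = 2, matching y values: none (0 points).
  x = 15: rhs = 13, matching y values: none (0 points).
  x = 16: rhs = 0, matching y values: 0 (1 points).
  x = 17: rhs = 7, matching y values: 8, 11 (2 points).
  x = 18: rhs = 2, matching y values: none (0 points).
Total affine count: 13.
Full point count |E(F_19)| = 13 + 1 = 14.
Hasse bound: |14 − (19+1)| = |-6| = 6 ≤ 2√19 ≈ 8.7178 ✓.


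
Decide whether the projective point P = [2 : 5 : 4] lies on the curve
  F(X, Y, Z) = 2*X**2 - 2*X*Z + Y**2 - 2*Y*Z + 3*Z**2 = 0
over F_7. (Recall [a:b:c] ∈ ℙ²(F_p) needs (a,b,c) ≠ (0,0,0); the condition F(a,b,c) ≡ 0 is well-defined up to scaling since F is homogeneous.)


F(2,5,4) ≡ 4 (mod 7); P is NOT on the curve.

Evaluate F(2, 5, 4) term-by-term (mod 7).
  2*X**2 ↦ 2·4·1·1 = 8
  -2*X*Z ↦ -2·2·1·4 = -16
  Y**2 ↦ 1·1·25·1 = 25
  -2*Y*Z ↦ -2·1·5·4 = -40
  3*Z**2 ↦ 3·1·1·16 = 48
Sum: F(2, 5, 4) = (8) + (-16) + (25) + (-40) + (48) = 25.
Reducing mod 7: 25 ≡ 4 (mod 7).
Since F(a, b, c) ≡ 4 ≠ 0 (mod 7), P does NOT lie on the curve.


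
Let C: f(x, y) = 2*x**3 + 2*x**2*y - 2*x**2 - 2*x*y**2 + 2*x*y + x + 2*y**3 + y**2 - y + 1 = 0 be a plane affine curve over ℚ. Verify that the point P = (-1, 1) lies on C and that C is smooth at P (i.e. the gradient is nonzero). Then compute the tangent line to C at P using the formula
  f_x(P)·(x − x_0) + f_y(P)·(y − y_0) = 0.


Tangent line at P: 7*x + 11*y - 4 = 0.

Step 1: f(-1, 1) = 0, so P lies on C.
Step 2: partial derivatives
  f_x(x, y) = 6*x**2 + 4*x*y - 4*x - 2*y**2 + 2*y + 1, f_y(x, y) = 2*x**2 - 4*x*y + 2*x + 6*y**2 + 2*y - 1.
  f_x(P) = 7, f_y(P) = 11 (gradient nonzero, so P is smooth).
Step 3: tangent line at P: 7·(x − -1) + 11·(y − 1) = 0.
Expanding: 7*x + 11*y - 4 = 0.


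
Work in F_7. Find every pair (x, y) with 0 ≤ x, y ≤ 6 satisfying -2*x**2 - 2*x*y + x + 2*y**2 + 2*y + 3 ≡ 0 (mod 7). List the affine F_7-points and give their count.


Affine F_7-points: {(0, 1), (0, 5), (2, 4), (3, 1), (5, 0), (5, 4), (6, 0), (6, 5)}; count = 8.

For each of the 49 pairs (x, y) ∈ F_7², evaluate f(x, y) mod 7. Record the zeros.
  x = 0: [0↦3, 1↦0, 2↦1, 3↦6, 4↦1, 5↦0, 6↦3]  zeros at y ∈ {1, 5}
  x = 1: [0↦2, 1↦4, 2↦3, 3↦6, 4↦6, 5↦3, 6↦4]  zeros at y ∈ ∅
  x = 2: [0↦4, 1↦4, 2↦1, 3↦2, 4↦0, 5↦2, 6↦1]  zeros at y ∈ {4}
  x = 3: [0↦2, 1↦0, 2↦2, 3↦1, 4↦4, 5↦4, 6↦1]  zeros at y ∈ {1}
  x = 4: [0↦3, 1↦6, 2↦6, 3↦3, 4↦4, 5↦2, 6↦4]  zeros at y ∈ ∅
  x = 5: [0↦0, 1↦1, 2↦6, 3↦1, 4↦0, 5↦3, 6↦3]  zeros at y ∈ {0, 4}
  x = 6: [0↦0, 1↦6, 2↦2, 3↦2, 4↦6, 5↦0, 6↦5]  zeros at y ∈ {0, 5}
Collecting zeros: affine points = {(0, 1), (0, 5), (2, 4), (3, 1), (5, 0), (5, 4), (6, 0), (6, 5)}.
Total count |C(F_7)_aff| = 8.


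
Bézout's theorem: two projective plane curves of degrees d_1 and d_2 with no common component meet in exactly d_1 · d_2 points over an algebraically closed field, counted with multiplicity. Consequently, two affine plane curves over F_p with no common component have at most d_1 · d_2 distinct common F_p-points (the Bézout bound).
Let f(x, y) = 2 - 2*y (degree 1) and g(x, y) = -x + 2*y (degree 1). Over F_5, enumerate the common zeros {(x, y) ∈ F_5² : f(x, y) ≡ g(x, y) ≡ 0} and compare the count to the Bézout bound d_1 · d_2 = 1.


Common zeros: {(2, 1)}; count = 1; Bézout bound = 1.

deg(f) = 1, deg(g) = 1, so Bézout bound = 1.
Scan x ∈ F_5. For each x, list the y ∈ F_5 with f(x, y) ≡ 0 and those with g(x, y) ≡ 0 (mod 5); the common zeros in that column are the intersection.
  x = 0: f ≡ 0 at y ∈ {1}; g ≡ 0 at y ∈ {0}; common: ∅.
  x = 1: f ≡ 0 at y ∈ {1}; g ≡ 0 at y ∈ {3}; common: ∅.
  x = 2: f ≡ 0 at y ∈ {1}; g ≡ 0 at y ∈ {1}; common: {1}.
  x = 3: f ≡ 0 at y ∈ {1}; g ≡ 0 at y ∈ {4}; common: ∅.
  x = 4: f ≡ 0 at y ∈ {1}; g ≡ 0 at y ∈ {2}; common: ∅.
Collecting: common zeros = {(2, 1)}, so the count is 1.
Comparison with the Bézout bound: 1 ≤ 1 = deg(f)·deg(g), as expected for curves with no common component (the bound is attained).


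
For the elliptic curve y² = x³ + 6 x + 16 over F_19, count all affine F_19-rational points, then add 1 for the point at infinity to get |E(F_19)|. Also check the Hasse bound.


Affine points = {(0, 4), (0, 15), (1, 2), (1, 17), (2, 6), (2, 13), (3, 2), (3, 17), (4, 3), (4, 16), (5, 0), (8, 5), (8, 14), (9, 1), (9, 18), (11, 8), (11, 11), (12, 7), (12, 12), (13, 7), (13, 12), (15, 2), (15, 17), (16, 3), (16, 16), (18, 3), (18, 16)}; affine count = 27; |E(F_19)| = 28.

Discriminant check: Δ ∝ 4a³ + 27b² = 4·6³ + 27·16² = 4·216 + 27·256 ≡ 5 (mod 19). Nonzero ⇒ E is nonsingular.
For each x ∈ F_19, compute rhs = x³ + 6·x + 16 mod 19, then count y ∈ F_19 with y² ≡ rhs.
  x = 0: rhs = 16, matching y values: 4, 15 (2 points).
  x = 1: rhs = 4, matching y values: 2, 17 (2 points).
  x = 2: rhs = 17, matching y values: 6, 13 (2 points).
  x = 3: rhs = 4, matching y values: 2, 17 (2 points).
  x = 4: rhs = 9, matching y values: 3, 16 (2 points).
  x = 5: rhs = 0, matching y values: 0 (1 points).
  x = 6: rhs = 2, matching y values: none (0 points).
  x = 7: rhs = 2, matching y values: none (0 points).
  x = 8: rhs = 6, matching y values: 5, 14 (2 points).
  x = 9: rhs = 1, matching y values: 1, 18 (2 points).
  x = 10: rhs = 12, matching y values: none (0 points).
  x = 11: rhs = 7, matching y values: 8, 11 (2 points).
  x = 12: rhs = 11, matching y values: 7, 12 (2 points).
  x = 13: rhs = 11, matching y values: 7, 12 (2 points).
  x = 14: rhs = 13, matching y values: none (0 points).
  x = 15: rhs = 4, matching y values: 2, 17 (2 points).
  x = 16: rhs = 9, matching y values: 3, 16 (2 points).
  x = 17: rhs = 15, matching y values: none (0 points).
  x = 18: rhs = 9, matching y values: 3, 16 (2 points).
Total affine count: 27.
Full point count |E(F_19)| = 27 + 1 = 28.
Hasse bound: |28 − (19+1)| = |8| = 8 ≤ 2√19 ≈ 8.7178 ✓.


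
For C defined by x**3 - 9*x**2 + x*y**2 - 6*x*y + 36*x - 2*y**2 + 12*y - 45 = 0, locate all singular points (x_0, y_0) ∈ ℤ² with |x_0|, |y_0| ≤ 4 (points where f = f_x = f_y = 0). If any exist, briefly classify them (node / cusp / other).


Singular points: {(3, 3)}; classification: cusp.

Compute partial derivatives:
  f_x = 3*x**2 - 18*x + y**2 - 6*y + 36.
  f_y = 2*x*y - 6*x - 4*y + 12.
Scan x_0 ∈ {−4, ..., 4}. For each x_0, f_y(x_0, y) is a polynomial in y; find its integer roots y ∈ {−4, ..., 4}, then test f_x and f at those candidates.
  x = -4: f_y(-4, y) = 36 - 12*y; vanishes at y ∈ {3}. (-4, 3): f_x = 147 ≠ 0.
  x = -3: f_y(-3, y) = 30 - 10*y; vanishes at y ∈ {3}. (-3, 3): f_x = 108 ≠ 0.
  x = -2: f_y(-2, y) = 24 - 8*y; vanishes at y ∈ {3}. (-2, 3): f_x = 75 ≠ 0.
  x = -1: f_y(-1, y) = 18 - 6*y; vanishes at y ∈ {3}. (-1, 3): f_x = 48 ≠ 0.
  x = 0: f_y(0, y) = 12 - 4*y; vanishes at y ∈ {3}. (0, 3): f_x = 27 ≠ 0.
  x = 1: f_y(1, y) = 6 - 2*y; vanishes at y ∈ {3}. (1, 3): f_x = 12 ≠ 0.
  x = 2: f_y(2, y) = 0; vanishes at y ∈ {-4, -3, -2, -1, 0, 1, 2, 3, 4}. (2, -4): f_x = 52 ≠ 0; (2, -3): f_x = 39 ≠ 0; (2, -2): f_x = 28 ≠ 0; (2, -1): f_x = 19 ≠ 0; (2, 0): f_x = 12 ≠ 0; (2, 1): f_x = 7 ≠ 0; (2, 2): f_x = 4 ≠ 0; (2, 3): f_x = 3 ≠ 0; (2, 4): f_x = 4 ≠ 0.
  x = 3: f_y(3, y) = 2*y - 6; vanishes at y ∈ {3}. (3, 3): f_x = 0, f = 0 — SINGULAR.
  x = 4: f_y(4, y) = 4*y - 12; vanishes at y ∈ {3}. (4, 3): f_x = 3 ≠ 0.
Only singular point on the grid: (3, 3).
Classify: substitute x = 3 + u, y = 3 + v and expand: f = u**3 + u*v**2 + v**2.
No constant or linear terms (consistent with a singular point). Quadratic part: v**2. Cubic part: u**3 + u*v**2.
The quadratic part v**2 is a perfect square, so there is a single (double) tangent line v = 0, i.e. y = 3. Restricting the cubic part to that line (v = 0) leaves u**3 ≠ 0, so f is not divisible by v and the branch is v² ≈ -u**3 to lowest order — this is a cusp.
Classification: cusp.


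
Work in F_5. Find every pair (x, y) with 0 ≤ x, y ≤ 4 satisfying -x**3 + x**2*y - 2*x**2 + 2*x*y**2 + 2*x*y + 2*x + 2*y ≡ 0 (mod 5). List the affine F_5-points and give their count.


Affine F_5-points: {(0, 0), (3, 4)}; count = 2.

For each of the 25 pairs (x, y) ∈ F_5², evaluate f(x, y) mod 5. Record the zeros.
  x = 0: [0↦0, 1↦2, 2↦4, 3↦1, 4↦3]  zeros at y ∈ {0}
  x = 1: [0↦4, 1↦1, 2↦2, 3↦2, 4↦1]  zeros at y ∈ ∅
  x = 2: [0↦3, 1↦2, 2↦4, 3↦4, 4↦2]  zeros at y ∈ ∅
  x = 3: [0↦1, 1↦4, 2↦4, 3↦1, 4↦0]  zeros at y ∈ {4}
  x = 4: [0↦2, 1↦1, 2↦1, 3↦2, 4↦4]  zeros at y ∈ ∅
Collecting zeros: affine points = {(0, 0), (3, 4)}.
Total count |C(F_5)_aff| = 2.


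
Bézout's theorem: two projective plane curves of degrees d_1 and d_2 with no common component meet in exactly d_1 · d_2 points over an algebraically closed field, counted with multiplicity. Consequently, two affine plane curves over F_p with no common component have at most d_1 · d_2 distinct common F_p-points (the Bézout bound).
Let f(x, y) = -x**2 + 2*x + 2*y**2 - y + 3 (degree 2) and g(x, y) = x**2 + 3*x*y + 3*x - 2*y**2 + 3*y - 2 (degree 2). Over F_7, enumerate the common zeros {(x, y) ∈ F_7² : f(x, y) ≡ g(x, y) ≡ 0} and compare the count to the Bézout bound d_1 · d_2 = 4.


Common zeros: ∅; count = 0; Bézout bound = 4.

deg(f) = 2, deg(g) = 2, so Bézout bound = 4.
Scan x ∈ F_7. For each x, list the y ∈ F_7 with f(x, y) ≡ 0 and those with g(x, y) ≡ 0 (mod 7); the common zeros in that column are the intersection.
  x = 0: f ≡ 0 at y ∈ ∅; g ≡ 0 at y ∈ {6}; common: ∅.
  x = 1: f ≡ 0 at y ∈ {5, 6}; g ≡ 0 at y ∈ ∅; common: ∅.
  x = 2: f ≡ 0 at y ∈ ∅; g ≡ 0 at y ∈ ∅; common: ∅.
  x = 3: f ≡ 0 at y ∈ {0, 4}; g ≡ 0 at y ∈ ∅; common: ∅.
  x = 4: f ≡ 0 at y ∈ ∅; g ≡ 0 at y ∈ ∅; common: ∅.
  x = 5: f ≡ 0 at y ∈ ∅; g ≡ 0 at y ∈ ∅; common: ∅.
  x = 6: f ≡ 0 at y ∈ {0, 4}; g ≡ 0 at y ∈ ∅; common: ∅.
Collecting: common zeros = ∅, so the count is 0.
Comparison with the Bézout bound: 0 ≤ 4 = deg(f)·deg(g), as expected for curves with no common component (the affine F_7-count falls short of the bound because intersections may lie at infinity, over extension fields, or carry multiplicity).


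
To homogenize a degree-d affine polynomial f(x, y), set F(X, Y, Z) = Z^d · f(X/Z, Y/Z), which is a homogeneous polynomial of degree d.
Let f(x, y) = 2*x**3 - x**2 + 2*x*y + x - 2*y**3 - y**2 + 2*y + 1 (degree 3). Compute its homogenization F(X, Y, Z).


F(X, Y, Z) = 2*X**3 - X**2*Z + 2*X*Y*Z + X*Z**2 - 2*Y**3 - Y**2*Z + 2*Y*Z**2 + Z**3

deg(f) = 3.
Substitute x = X/Z, y = Y/Z into f, then multiply by Z^3.
  monomial 2·x^3·y^0 ↦ 2·X^3·Y^0·Z^0.
  monomial -1·x^2·y^0 ↦ -1·X^2·Y^0·Z^1.
  monomial 2·x^1·y^1 ↦ 2·X^1·Y^1·Z^1.
  monomial 1·x^1·y^0 ↦ 1·X^1·Y^0·Z^2.
  monomial -2·x^0·y^3 ↦ -2·X^0·Y^3·Z^0.
  monomial -1·x^0·y^2 ↦ -1·X^0·Y^2·Z^1.
  monomial 2·x^0·y^1 ↦ 2·X^0·Y^1·Z^2.
  monomial 1·x^0·y^0 ↦ 1·X^0·Y^0·Z^3.
Collecting: F(X, Y, Z) = 2*X**3 - X**2*Z + 2*X*Y*Z + X*Z**2 - 2*Y**3 - Y**2*Z + 2*Y*Z**2 + Z**3.


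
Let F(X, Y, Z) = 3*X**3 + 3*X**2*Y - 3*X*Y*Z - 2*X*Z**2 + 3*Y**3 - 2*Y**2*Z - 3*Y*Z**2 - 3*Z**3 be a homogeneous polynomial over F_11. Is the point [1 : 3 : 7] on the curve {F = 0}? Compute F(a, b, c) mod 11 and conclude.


F(1,3,7) ≡ 8 (mod 11); P is NOT on the curve.

Evaluate F(1, 3, 7) term-by-term (mod 11).
  3*X**3 ↦ 3·1·1·1 = 3
  3*X**2*Y ↦ 3·1·3·1 = 9
  -3*X*Y*Z ↦ -3·1·3·7 = -63
  -2*X*Z**2 ↦ -2·1·1·49 = -98
  3*Y**3 ↦ 3·1·27·1 = 81
  -2*Y**2*Z ↦ -2·1·9·7 = -126
  -3*Y*Z**2 ↦ -3·1·3·49 = -441
  -3*Z**3 ↦ -3·1·1·343 = -1029
Sum: F(1, 3, 7) = (3) + (9) + (-63) + (-98) + (81) + (-126) + (-441) + (-1029) = -1664.
Reducing mod 11: -1664 ≡ 8 (mod 11).
Since F(a, b, c) ≡ 8 ≠ 0 (mod 11), P does NOT lie on the curve.


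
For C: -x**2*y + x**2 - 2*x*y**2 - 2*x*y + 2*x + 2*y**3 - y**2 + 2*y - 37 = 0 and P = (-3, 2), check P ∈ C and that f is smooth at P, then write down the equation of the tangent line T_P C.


Tangent line at P: -4*x + 43*y - 98 = 0.

Step 1: f(-3, 2) = 0, so P lies on C.
Step 2: partial derivatives
  f_x(x, y) = -2*x*y + 2*x - 2*y**2 - 2*y + 2, f_y(x, y) = -x**2 - 4*x*y - 2*x + 6*y**2 - 2*y + 2.
  f_x(P) = -4, f_y(P) = 43 (gradient nonzero, so P is smooth).
Step 3: tangent line at P: -4·(x − -3) + 43·(y − 2) = 0.
Expanding: -4*x + 43*y - 98 = 0.


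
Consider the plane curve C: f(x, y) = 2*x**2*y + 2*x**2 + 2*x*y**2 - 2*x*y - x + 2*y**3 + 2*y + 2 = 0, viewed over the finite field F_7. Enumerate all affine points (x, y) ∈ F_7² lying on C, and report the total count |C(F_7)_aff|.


Affine F_7-points: {(2, 4), (3, 6)}; count = 2.

For each of the 49 pairs (x, y) ∈ F_7², evaluate f(x, y) mod 7. Record the zeros.
  x = 0: [0↦2, 1↦6, 2↦1, 3↦6, 4↦5, 5↦3, 6↦5]  zeros at y ∈ ∅
  x = 1: [0↦3, 1↦2, 2↦3, 3↦4, 4↦3, 5↦5, 6↦1]  zeros at y ∈ ∅
  x = 2: [0↦1, 1↦6, 2↦3, 3↦4, 4↦0, 5↦3, 6↦4]  zeros at y ∈ {4}
  x = 3: [0↦3, 1↦4, 2↦1, 3↦6, 4↦3, 5↦4, 6↦0]  zeros at y ∈ {6}
  x = 4: [0↦2, 1↦3, 2↦4, 3↦3, 4↦5, 5↦1, 6↦3]  zeros at y ∈ ∅
  x = 5: [0↦5, 1↦3, 2↦5, 3↦2, 4↦6, 5↦1, 6↦6]  zeros at y ∈ ∅
  x = 6: [0↦5, 1↦4, 2↦4, 3↦3, 4↦6, 5↦4, 6↦2]  zeros at y ∈ ∅
Collecting zeros: affine points = {(2, 4), (3, 6)}.
Total count |C(F_7)_aff| = 2.


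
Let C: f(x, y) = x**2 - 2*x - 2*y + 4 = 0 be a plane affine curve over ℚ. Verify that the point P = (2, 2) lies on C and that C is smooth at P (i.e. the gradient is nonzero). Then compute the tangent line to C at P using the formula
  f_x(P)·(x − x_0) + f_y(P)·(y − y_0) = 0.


Tangent line at P: 2*x - 2*y = 0.

Step 1: f(2, 2) = 0, so P lies on C.
Step 2: partial derivatives
  f_x(x, y) = 2*x - 2, f_y(x, y) = -2.
  f_x(P) = 2, f_y(P) = -2 (gradient nonzero, so P is smooth).
Step 3: tangent line at P: 2·(x − 2) + -2·(y − 2) = 0.
Expanding: 2*x - 2*y = 0.


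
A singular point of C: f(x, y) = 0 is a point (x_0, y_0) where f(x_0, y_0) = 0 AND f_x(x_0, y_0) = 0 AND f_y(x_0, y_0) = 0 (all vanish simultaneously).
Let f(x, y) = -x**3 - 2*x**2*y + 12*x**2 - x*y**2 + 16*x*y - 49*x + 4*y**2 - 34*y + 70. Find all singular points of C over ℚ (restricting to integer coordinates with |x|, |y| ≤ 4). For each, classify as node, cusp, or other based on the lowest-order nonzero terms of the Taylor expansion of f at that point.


Singular points: {(3, 2)}; classification: node.

Compute partial derivatives:
  f_x = -3*x**2 - 4*x*y + 24*x - y**2 + 16*y - 49.
  f_y = -2*x**2 - 2*x*y + 16*x + 8*y - 34.
Scan x_0 ∈ {−4, ..., 4}. For each x_0, f_y(x_0, y) is a polynomial in y; find its integer roots y ∈ {−4, ..., 4}, then test f_x and f at those candidates.
  x = -4: f_y(-4, y) = 16*y - 130; no integer root y with |y| ≤ 4.
  x = -3: f_y(-3, y) = 14*y - 100; no integer root y with |y| ≤ 4.
  x = -2: f_y(-2, y) = 12*y - 74; no integer root y with |y| ≤ 4.
  x = -1: f_y(-1, y) = 10*y - 52; no integer root y with |y| ≤ 4.
  x = 0: f_y(0, y) = 8*y - 34; no integer root y with |y| ≤ 4.
  x = 1: f_y(1, y) = 6*y - 20; no integer root y with |y| ≤ 4.
  x = 2: f_y(2, y) = 4*y - 10; no integer root y with |y| ≤ 4.
  x = 3: f_y(3, y) = 2*y - 4; vanishes at y ∈ {2}. (3, 2): f_x = 0, f = 0 — SINGULAR.
  x = 4: f_y(4, y) = -2; no integer root y with |y| ≤ 4.
Only singular point on the grid: (3, 2).
Classify: substitute x = 3 + u, y = 2 + v and expand: f = -u**3 - 2*u**2*v - u**2 - u*v**2 + v**2.
No constant or linear terms (consistent with a singular point). Quadratic part: -u**2 + v**2. Cubic part: -u**3 - 2*u**2*v - u*v**2.
The quadratic part v**2 - u**2 = (v − u)(v + u) splits into two distinct linear factors, so there are two distinct tangent lines y − 2 = ±(x − 3) — this is a node (ordinary double point).
Classification: node.


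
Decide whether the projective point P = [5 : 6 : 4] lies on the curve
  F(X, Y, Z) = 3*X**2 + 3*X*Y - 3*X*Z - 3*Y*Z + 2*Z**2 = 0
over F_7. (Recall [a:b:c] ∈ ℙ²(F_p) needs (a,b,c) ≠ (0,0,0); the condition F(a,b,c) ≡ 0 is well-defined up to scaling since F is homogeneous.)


F(5,6,4) ≡ 2 (mod 7); P is NOT on the curve.

Evaluate F(5, 6, 4) term-by-term (mod 7).
  3*X**2 ↦ 3·25·1·1 = 75
  3*X*Y ↦ 3·5·6·1 = 90
  -3*X*Z ↦ -3·5·1·4 = -60
  -3*Y*Z ↦ -3·1·6·4 = -72
  2*Z**2 ↦ 2·1·1·16 = 32
Sum: F(5, 6, 4) = (75) + (90) + (-60) + (-72) + (32) = 65.
Reducing mod 7: 65 ≡ 2 (mod 7).
Since F(a, b, c) ≡ 2 ≠ 0 (mod 7), P does NOT lie on the curve.


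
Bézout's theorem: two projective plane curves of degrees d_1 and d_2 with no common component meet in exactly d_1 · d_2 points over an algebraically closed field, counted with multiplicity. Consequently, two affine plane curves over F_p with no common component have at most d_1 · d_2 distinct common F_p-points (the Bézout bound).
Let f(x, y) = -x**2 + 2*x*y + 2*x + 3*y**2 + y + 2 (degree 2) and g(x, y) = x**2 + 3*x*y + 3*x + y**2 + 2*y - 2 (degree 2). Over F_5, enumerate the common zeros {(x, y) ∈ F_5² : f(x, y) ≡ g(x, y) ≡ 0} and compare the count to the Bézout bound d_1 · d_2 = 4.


Common zeros: ∅; count = 0; Bézout bound = 4.

deg(f) = 2, deg(g) = 2, so Bézout bound = 4.
Scan x ∈ F_5. For each x, list the y ∈ F_5 with f(x, y) ≡ 0 and those with g(x, y) ≡ 0 (mod 5); the common zeros in that column are the intersection.
  x = 0: f ≡ 0 at y ∈ ∅; g ≡ 0 at y ∈ ∅; common: ∅.
  x = 1: f ≡ 0 at y ∈ ∅; g ≡ 0 at y ∈ ∅; common: ∅.
  x = 2: f ≡ 0 at y ∈ {1, 4}; g ≡ 0 at y ∈ ∅; common: ∅.
  x = 3: f ≡ 0 at y ∈ {2, 4}; g ≡ 0 at y ∈ ∅; common: ∅.
  x = 4: f ≡ 0 at y ∈ ∅; g ≡ 0 at y ∈ ∅; common: ∅.
Collecting: common zeros = ∅, so the count is 0.
Comparison with the Bézout bound: 0 ≤ 4 = deg(f)·deg(g), as expected for curves with no common component (the affine F_5-count falls short of the bound because intersections may lie at infinity, over extension fields, or carry multiplicity).
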